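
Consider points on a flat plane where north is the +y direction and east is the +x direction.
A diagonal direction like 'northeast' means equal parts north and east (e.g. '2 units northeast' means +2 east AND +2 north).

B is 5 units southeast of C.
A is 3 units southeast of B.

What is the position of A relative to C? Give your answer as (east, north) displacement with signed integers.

Answer: A is at (east=8, north=-8) relative to C.

Derivation:
Place C at the origin (east=0, north=0).
  B is 5 units southeast of C: delta (east=+5, north=-5); B at (east=5, north=-5).
  A is 3 units southeast of B: delta (east=+3, north=-3); A at (east=8, north=-8).
Therefore A relative to C: (east=8, north=-8).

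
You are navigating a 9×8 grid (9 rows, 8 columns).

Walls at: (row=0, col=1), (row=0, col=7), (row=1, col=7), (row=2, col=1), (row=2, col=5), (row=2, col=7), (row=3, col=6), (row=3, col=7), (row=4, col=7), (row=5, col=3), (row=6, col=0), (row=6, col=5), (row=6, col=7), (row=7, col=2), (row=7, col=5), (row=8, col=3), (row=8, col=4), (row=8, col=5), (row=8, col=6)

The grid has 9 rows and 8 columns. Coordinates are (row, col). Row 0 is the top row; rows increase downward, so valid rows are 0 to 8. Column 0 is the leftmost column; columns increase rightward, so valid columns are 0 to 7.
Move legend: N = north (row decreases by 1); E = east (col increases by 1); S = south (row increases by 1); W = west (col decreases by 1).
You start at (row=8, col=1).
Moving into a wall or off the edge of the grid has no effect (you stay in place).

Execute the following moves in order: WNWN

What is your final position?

Answer: Final position: (row=7, col=0)

Derivation:
Start: (row=8, col=1)
  W (west): (row=8, col=1) -> (row=8, col=0)
  N (north): (row=8, col=0) -> (row=7, col=0)
  W (west): blocked, stay at (row=7, col=0)
  N (north): blocked, stay at (row=7, col=0)
Final: (row=7, col=0)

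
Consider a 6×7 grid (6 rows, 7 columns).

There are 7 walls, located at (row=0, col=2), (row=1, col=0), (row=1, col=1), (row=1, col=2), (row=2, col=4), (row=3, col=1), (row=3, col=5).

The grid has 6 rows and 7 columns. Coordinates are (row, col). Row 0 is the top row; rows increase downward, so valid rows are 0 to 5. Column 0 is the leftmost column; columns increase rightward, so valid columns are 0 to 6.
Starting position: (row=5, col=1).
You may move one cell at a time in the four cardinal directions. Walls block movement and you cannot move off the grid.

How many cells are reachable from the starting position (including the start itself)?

Answer: Reachable cells: 33

Derivation:
BFS flood-fill from (row=5, col=1):
  Distance 0: (row=5, col=1)
  Distance 1: (row=4, col=1), (row=5, col=0), (row=5, col=2)
  Distance 2: (row=4, col=0), (row=4, col=2), (row=5, col=3)
  Distance 3: (row=3, col=0), (row=3, col=2), (row=4, col=3), (row=5, col=4)
  Distance 4: (row=2, col=0), (row=2, col=2), (row=3, col=3), (row=4, col=4), (row=5, col=5)
  Distance 5: (row=2, col=1), (row=2, col=3), (row=3, col=4), (row=4, col=5), (row=5, col=6)
  Distance 6: (row=1, col=3), (row=4, col=6)
  Distance 7: (row=0, col=3), (row=1, col=4), (row=3, col=6)
  Distance 8: (row=0, col=4), (row=1, col=5), (row=2, col=6)
  Distance 9: (row=0, col=5), (row=1, col=6), (row=2, col=5)
  Distance 10: (row=0, col=6)
Total reachable: 33 (grid has 35 open cells total)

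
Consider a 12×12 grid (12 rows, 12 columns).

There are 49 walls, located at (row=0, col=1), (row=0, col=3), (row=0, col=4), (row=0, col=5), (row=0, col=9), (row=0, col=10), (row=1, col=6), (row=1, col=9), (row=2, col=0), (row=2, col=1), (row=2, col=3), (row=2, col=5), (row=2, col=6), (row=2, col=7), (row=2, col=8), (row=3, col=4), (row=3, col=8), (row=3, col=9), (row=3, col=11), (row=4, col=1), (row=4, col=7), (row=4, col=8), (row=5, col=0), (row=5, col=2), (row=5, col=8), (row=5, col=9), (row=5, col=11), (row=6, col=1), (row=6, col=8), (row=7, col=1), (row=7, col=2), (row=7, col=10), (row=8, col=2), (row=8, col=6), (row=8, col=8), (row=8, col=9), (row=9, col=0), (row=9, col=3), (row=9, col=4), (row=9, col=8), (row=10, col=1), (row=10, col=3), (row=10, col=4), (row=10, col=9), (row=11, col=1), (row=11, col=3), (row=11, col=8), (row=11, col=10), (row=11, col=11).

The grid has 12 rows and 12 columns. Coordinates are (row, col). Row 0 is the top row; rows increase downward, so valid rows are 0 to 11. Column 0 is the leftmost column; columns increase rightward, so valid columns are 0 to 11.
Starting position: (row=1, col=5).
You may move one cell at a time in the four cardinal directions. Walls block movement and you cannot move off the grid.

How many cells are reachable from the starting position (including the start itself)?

Answer: Reachable cells: 78

Derivation:
BFS flood-fill from (row=1, col=5):
  Distance 0: (row=1, col=5)
  Distance 1: (row=1, col=4)
  Distance 2: (row=1, col=3), (row=2, col=4)
  Distance 3: (row=1, col=2)
  Distance 4: (row=0, col=2), (row=1, col=1), (row=2, col=2)
  Distance 5: (row=1, col=0), (row=3, col=2)
  Distance 6: (row=0, col=0), (row=3, col=1), (row=3, col=3), (row=4, col=2)
  Distance 7: (row=3, col=0), (row=4, col=3)
  Distance 8: (row=4, col=0), (row=4, col=4), (row=5, col=3)
  Distance 9: (row=4, col=5), (row=5, col=4), (row=6, col=3)
  Distance 10: (row=3, col=5), (row=4, col=6), (row=5, col=5), (row=6, col=2), (row=6, col=4), (row=7, col=3)
  Distance 11: (row=3, col=6), (row=5, col=6), (row=6, col=5), (row=7, col=4), (row=8, col=3)
  Distance 12: (row=3, col=7), (row=5, col=7), (row=6, col=6), (row=7, col=5), (row=8, col=4)
  Distance 13: (row=6, col=7), (row=7, col=6), (row=8, col=5)
  Distance 14: (row=7, col=7), (row=9, col=5)
  Distance 15: (row=7, col=8), (row=8, col=7), (row=9, col=6), (row=10, col=5)
  Distance 16: (row=7, col=9), (row=9, col=7), (row=10, col=6), (row=11, col=5)
  Distance 17: (row=6, col=9), (row=10, col=7), (row=11, col=4), (row=11, col=6)
  Distance 18: (row=6, col=10), (row=10, col=8), (row=11, col=7)
  Distance 19: (row=5, col=10), (row=6, col=11)
  Distance 20: (row=4, col=10), (row=7, col=11)
  Distance 21: (row=3, col=10), (row=4, col=9), (row=4, col=11), (row=8, col=11)
  Distance 22: (row=2, col=10), (row=8, col=10), (row=9, col=11)
  Distance 23: (row=1, col=10), (row=2, col=9), (row=2, col=11), (row=9, col=10), (row=10, col=11)
  Distance 24: (row=1, col=11), (row=9, col=9), (row=10, col=10)
  Distance 25: (row=0, col=11)
Total reachable: 78 (grid has 95 open cells total)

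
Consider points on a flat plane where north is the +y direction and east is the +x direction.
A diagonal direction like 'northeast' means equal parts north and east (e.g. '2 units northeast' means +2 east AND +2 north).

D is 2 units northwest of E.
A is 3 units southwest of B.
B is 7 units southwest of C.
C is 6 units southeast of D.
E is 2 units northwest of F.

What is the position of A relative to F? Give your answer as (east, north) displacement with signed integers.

Answer: A is at (east=-8, north=-12) relative to F.

Derivation:
Place F at the origin (east=0, north=0).
  E is 2 units northwest of F: delta (east=-2, north=+2); E at (east=-2, north=2).
  D is 2 units northwest of E: delta (east=-2, north=+2); D at (east=-4, north=4).
  C is 6 units southeast of D: delta (east=+6, north=-6); C at (east=2, north=-2).
  B is 7 units southwest of C: delta (east=-7, north=-7); B at (east=-5, north=-9).
  A is 3 units southwest of B: delta (east=-3, north=-3); A at (east=-8, north=-12).
Therefore A relative to F: (east=-8, north=-12).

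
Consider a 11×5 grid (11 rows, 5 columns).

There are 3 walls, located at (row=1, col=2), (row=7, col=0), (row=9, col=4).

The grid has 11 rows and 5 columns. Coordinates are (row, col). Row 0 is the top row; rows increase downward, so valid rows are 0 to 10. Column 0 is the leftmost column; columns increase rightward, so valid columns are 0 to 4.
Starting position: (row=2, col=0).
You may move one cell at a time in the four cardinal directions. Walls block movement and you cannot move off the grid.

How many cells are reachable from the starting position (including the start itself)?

BFS flood-fill from (row=2, col=0):
  Distance 0: (row=2, col=0)
  Distance 1: (row=1, col=0), (row=2, col=1), (row=3, col=0)
  Distance 2: (row=0, col=0), (row=1, col=1), (row=2, col=2), (row=3, col=1), (row=4, col=0)
  Distance 3: (row=0, col=1), (row=2, col=3), (row=3, col=2), (row=4, col=1), (row=5, col=0)
  Distance 4: (row=0, col=2), (row=1, col=3), (row=2, col=4), (row=3, col=3), (row=4, col=2), (row=5, col=1), (row=6, col=0)
  Distance 5: (row=0, col=3), (row=1, col=4), (row=3, col=4), (row=4, col=3), (row=5, col=2), (row=6, col=1)
  Distance 6: (row=0, col=4), (row=4, col=4), (row=5, col=3), (row=6, col=2), (row=7, col=1)
  Distance 7: (row=5, col=4), (row=6, col=3), (row=7, col=2), (row=8, col=1)
  Distance 8: (row=6, col=4), (row=7, col=3), (row=8, col=0), (row=8, col=2), (row=9, col=1)
  Distance 9: (row=7, col=4), (row=8, col=3), (row=9, col=0), (row=9, col=2), (row=10, col=1)
  Distance 10: (row=8, col=4), (row=9, col=3), (row=10, col=0), (row=10, col=2)
  Distance 11: (row=10, col=3)
  Distance 12: (row=10, col=4)
Total reachable: 52 (grid has 52 open cells total)

Answer: Reachable cells: 52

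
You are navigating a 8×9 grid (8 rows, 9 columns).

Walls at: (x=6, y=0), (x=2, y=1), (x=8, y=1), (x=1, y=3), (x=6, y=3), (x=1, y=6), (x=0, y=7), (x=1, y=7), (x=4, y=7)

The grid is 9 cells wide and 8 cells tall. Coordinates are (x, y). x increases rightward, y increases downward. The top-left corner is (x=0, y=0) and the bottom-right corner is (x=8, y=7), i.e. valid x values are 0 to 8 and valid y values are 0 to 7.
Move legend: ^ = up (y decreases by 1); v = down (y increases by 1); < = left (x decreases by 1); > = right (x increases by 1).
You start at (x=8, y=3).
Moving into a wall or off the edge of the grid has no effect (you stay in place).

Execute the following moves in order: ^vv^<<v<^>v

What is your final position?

Answer: Final position: (x=7, y=5)

Derivation:
Start: (x=8, y=3)
  ^ (up): (x=8, y=3) -> (x=8, y=2)
  v (down): (x=8, y=2) -> (x=8, y=3)
  v (down): (x=8, y=3) -> (x=8, y=4)
  ^ (up): (x=8, y=4) -> (x=8, y=3)
  < (left): (x=8, y=3) -> (x=7, y=3)
  < (left): blocked, stay at (x=7, y=3)
  v (down): (x=7, y=3) -> (x=7, y=4)
  < (left): (x=7, y=4) -> (x=6, y=4)
  ^ (up): blocked, stay at (x=6, y=4)
  > (right): (x=6, y=4) -> (x=7, y=4)
  v (down): (x=7, y=4) -> (x=7, y=5)
Final: (x=7, y=5)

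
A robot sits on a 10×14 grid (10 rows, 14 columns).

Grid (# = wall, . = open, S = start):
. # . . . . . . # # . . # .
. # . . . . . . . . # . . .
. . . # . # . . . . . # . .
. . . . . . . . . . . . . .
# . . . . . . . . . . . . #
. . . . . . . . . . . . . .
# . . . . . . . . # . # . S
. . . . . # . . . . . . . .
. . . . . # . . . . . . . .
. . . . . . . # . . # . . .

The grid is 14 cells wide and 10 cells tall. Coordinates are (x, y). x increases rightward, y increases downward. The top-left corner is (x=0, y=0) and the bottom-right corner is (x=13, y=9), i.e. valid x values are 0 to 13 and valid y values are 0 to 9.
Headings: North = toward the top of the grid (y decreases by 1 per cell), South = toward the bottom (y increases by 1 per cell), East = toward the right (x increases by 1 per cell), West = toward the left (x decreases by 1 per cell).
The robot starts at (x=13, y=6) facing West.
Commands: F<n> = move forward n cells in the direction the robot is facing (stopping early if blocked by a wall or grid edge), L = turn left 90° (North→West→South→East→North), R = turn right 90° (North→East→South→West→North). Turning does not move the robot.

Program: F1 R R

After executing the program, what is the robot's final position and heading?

Start: (x=13, y=6), facing West
  F1: move forward 1, now at (x=12, y=6)
  R: turn right, now facing North
  R: turn right, now facing East
Final: (x=12, y=6), facing East

Answer: Final position: (x=12, y=6), facing East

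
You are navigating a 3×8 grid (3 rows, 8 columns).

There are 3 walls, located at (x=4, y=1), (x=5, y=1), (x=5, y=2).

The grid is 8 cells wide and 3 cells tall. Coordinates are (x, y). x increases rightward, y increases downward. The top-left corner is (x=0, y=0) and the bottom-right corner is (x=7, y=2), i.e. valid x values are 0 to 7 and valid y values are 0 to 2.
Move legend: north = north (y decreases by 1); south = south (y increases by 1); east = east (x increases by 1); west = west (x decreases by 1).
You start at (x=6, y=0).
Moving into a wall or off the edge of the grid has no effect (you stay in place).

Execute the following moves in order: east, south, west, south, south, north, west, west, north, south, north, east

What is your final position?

Answer: Final position: (x=7, y=0)

Derivation:
Start: (x=6, y=0)
  east (east): (x=6, y=0) -> (x=7, y=0)
  south (south): (x=7, y=0) -> (x=7, y=1)
  west (west): (x=7, y=1) -> (x=6, y=1)
  south (south): (x=6, y=1) -> (x=6, y=2)
  south (south): blocked, stay at (x=6, y=2)
  north (north): (x=6, y=2) -> (x=6, y=1)
  west (west): blocked, stay at (x=6, y=1)
  west (west): blocked, stay at (x=6, y=1)
  north (north): (x=6, y=1) -> (x=6, y=0)
  south (south): (x=6, y=0) -> (x=6, y=1)
  north (north): (x=6, y=1) -> (x=6, y=0)
  east (east): (x=6, y=0) -> (x=7, y=0)
Final: (x=7, y=0)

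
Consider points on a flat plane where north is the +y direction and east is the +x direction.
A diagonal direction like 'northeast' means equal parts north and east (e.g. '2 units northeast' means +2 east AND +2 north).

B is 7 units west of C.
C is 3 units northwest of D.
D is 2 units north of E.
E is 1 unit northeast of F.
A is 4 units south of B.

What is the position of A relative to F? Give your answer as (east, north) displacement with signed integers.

Place F at the origin (east=0, north=0).
  E is 1 unit northeast of F: delta (east=+1, north=+1); E at (east=1, north=1).
  D is 2 units north of E: delta (east=+0, north=+2); D at (east=1, north=3).
  C is 3 units northwest of D: delta (east=-3, north=+3); C at (east=-2, north=6).
  B is 7 units west of C: delta (east=-7, north=+0); B at (east=-9, north=6).
  A is 4 units south of B: delta (east=+0, north=-4); A at (east=-9, north=2).
Therefore A relative to F: (east=-9, north=2).

Answer: A is at (east=-9, north=2) relative to F.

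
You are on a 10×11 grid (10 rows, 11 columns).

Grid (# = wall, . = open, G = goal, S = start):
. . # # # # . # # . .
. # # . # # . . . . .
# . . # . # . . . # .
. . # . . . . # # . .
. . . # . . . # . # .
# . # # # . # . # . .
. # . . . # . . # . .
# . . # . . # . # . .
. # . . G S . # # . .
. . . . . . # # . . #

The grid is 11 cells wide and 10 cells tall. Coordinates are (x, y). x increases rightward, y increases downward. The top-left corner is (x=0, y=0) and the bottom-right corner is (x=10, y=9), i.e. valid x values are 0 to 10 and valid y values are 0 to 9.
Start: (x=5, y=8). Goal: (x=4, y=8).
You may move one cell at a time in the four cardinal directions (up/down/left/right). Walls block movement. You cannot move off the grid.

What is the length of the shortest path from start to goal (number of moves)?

Answer: Shortest path length: 1

Derivation:
BFS from (x=5, y=8) until reaching (x=4, y=8):
  Distance 0: (x=5, y=8)
  Distance 1: (x=5, y=7), (x=4, y=8), (x=6, y=8), (x=5, y=9)  <- goal reached here
One shortest path (1 moves): (x=5, y=8) -> (x=4, y=8)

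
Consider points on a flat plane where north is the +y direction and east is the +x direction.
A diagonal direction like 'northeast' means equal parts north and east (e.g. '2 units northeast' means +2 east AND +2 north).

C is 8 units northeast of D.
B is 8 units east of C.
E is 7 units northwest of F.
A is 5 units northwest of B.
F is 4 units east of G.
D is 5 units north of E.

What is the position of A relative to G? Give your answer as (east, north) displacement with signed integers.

Place G at the origin (east=0, north=0).
  F is 4 units east of G: delta (east=+4, north=+0); F at (east=4, north=0).
  E is 7 units northwest of F: delta (east=-7, north=+7); E at (east=-3, north=7).
  D is 5 units north of E: delta (east=+0, north=+5); D at (east=-3, north=12).
  C is 8 units northeast of D: delta (east=+8, north=+8); C at (east=5, north=20).
  B is 8 units east of C: delta (east=+8, north=+0); B at (east=13, north=20).
  A is 5 units northwest of B: delta (east=-5, north=+5); A at (east=8, north=25).
Therefore A relative to G: (east=8, north=25).

Answer: A is at (east=8, north=25) relative to G.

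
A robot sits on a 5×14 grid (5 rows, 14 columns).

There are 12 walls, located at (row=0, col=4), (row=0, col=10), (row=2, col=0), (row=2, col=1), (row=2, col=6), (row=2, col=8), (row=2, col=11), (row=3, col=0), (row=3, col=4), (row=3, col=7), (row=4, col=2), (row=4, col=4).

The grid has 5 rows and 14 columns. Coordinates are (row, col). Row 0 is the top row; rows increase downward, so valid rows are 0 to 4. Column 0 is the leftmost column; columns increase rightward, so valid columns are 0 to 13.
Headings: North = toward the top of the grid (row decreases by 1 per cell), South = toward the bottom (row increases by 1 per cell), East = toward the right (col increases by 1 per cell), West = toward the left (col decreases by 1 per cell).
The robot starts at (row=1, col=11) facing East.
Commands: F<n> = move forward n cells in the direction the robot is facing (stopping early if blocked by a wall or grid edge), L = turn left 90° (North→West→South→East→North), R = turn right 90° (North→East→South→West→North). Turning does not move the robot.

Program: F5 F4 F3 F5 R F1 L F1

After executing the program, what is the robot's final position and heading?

Answer: Final position: (row=2, col=13), facing East

Derivation:
Start: (row=1, col=11), facing East
  F5: move forward 2/5 (blocked), now at (row=1, col=13)
  F4: move forward 0/4 (blocked), now at (row=1, col=13)
  F3: move forward 0/3 (blocked), now at (row=1, col=13)
  F5: move forward 0/5 (blocked), now at (row=1, col=13)
  R: turn right, now facing South
  F1: move forward 1, now at (row=2, col=13)
  L: turn left, now facing East
  F1: move forward 0/1 (blocked), now at (row=2, col=13)
Final: (row=2, col=13), facing East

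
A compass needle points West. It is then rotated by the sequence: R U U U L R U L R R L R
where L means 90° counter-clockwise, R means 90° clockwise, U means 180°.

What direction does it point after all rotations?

Answer: Final heading: East

Derivation:
Start: West
  R (right (90° clockwise)) -> North
  U (U-turn (180°)) -> South
  U (U-turn (180°)) -> North
  U (U-turn (180°)) -> South
  L (left (90° counter-clockwise)) -> East
  R (right (90° clockwise)) -> South
  U (U-turn (180°)) -> North
  L (left (90° counter-clockwise)) -> West
  R (right (90° clockwise)) -> North
  R (right (90° clockwise)) -> East
  L (left (90° counter-clockwise)) -> North
  R (right (90° clockwise)) -> East
Final: East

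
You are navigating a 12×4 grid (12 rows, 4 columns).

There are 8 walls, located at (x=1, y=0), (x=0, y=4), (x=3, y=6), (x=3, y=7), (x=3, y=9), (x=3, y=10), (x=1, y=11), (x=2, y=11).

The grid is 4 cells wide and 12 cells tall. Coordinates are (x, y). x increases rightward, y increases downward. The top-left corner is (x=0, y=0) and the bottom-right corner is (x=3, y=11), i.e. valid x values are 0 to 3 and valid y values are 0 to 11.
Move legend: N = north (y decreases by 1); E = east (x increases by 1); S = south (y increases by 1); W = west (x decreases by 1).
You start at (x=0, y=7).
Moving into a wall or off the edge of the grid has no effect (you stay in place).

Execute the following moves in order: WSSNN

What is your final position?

Answer: Final position: (x=0, y=7)

Derivation:
Start: (x=0, y=7)
  W (west): blocked, stay at (x=0, y=7)
  S (south): (x=0, y=7) -> (x=0, y=8)
  S (south): (x=0, y=8) -> (x=0, y=9)
  N (north): (x=0, y=9) -> (x=0, y=8)
  N (north): (x=0, y=8) -> (x=0, y=7)
Final: (x=0, y=7)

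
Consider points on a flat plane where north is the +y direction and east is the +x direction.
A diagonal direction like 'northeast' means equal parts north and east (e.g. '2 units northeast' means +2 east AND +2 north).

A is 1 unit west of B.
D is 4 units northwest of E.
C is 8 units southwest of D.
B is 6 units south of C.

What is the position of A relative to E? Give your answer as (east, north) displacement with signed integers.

Answer: A is at (east=-13, north=-10) relative to E.

Derivation:
Place E at the origin (east=0, north=0).
  D is 4 units northwest of E: delta (east=-4, north=+4); D at (east=-4, north=4).
  C is 8 units southwest of D: delta (east=-8, north=-8); C at (east=-12, north=-4).
  B is 6 units south of C: delta (east=+0, north=-6); B at (east=-12, north=-10).
  A is 1 unit west of B: delta (east=-1, north=+0); A at (east=-13, north=-10).
Therefore A relative to E: (east=-13, north=-10).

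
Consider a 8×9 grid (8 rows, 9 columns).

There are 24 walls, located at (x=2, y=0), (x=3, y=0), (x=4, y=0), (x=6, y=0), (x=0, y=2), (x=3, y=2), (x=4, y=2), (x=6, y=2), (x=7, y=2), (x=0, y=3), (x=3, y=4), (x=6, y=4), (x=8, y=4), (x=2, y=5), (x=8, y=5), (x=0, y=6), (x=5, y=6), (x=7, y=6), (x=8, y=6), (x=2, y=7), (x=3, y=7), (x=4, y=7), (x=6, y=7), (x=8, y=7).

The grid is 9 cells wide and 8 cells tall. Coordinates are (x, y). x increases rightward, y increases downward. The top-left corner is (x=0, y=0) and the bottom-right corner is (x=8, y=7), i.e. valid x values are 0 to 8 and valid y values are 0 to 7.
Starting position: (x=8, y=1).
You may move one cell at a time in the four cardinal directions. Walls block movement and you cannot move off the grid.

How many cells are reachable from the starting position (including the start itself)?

Answer: Reachable cells: 46

Derivation:
BFS flood-fill from (x=8, y=1):
  Distance 0: (x=8, y=1)
  Distance 1: (x=8, y=0), (x=7, y=1), (x=8, y=2)
  Distance 2: (x=7, y=0), (x=6, y=1), (x=8, y=3)
  Distance 3: (x=5, y=1), (x=7, y=3)
  Distance 4: (x=5, y=0), (x=4, y=1), (x=5, y=2), (x=6, y=3), (x=7, y=4)
  Distance 5: (x=3, y=1), (x=5, y=3), (x=7, y=5)
  Distance 6: (x=2, y=1), (x=4, y=3), (x=5, y=4), (x=6, y=5)
  Distance 7: (x=1, y=1), (x=2, y=2), (x=3, y=3), (x=4, y=4), (x=5, y=5), (x=6, y=6)
  Distance 8: (x=1, y=0), (x=0, y=1), (x=1, y=2), (x=2, y=3), (x=4, y=5)
  Distance 9: (x=0, y=0), (x=1, y=3), (x=2, y=4), (x=3, y=5), (x=4, y=6)
  Distance 10: (x=1, y=4), (x=3, y=6)
  Distance 11: (x=0, y=4), (x=1, y=5), (x=2, y=6)
  Distance 12: (x=0, y=5), (x=1, y=6)
  Distance 13: (x=1, y=7)
  Distance 14: (x=0, y=7)
Total reachable: 46 (grid has 48 open cells total)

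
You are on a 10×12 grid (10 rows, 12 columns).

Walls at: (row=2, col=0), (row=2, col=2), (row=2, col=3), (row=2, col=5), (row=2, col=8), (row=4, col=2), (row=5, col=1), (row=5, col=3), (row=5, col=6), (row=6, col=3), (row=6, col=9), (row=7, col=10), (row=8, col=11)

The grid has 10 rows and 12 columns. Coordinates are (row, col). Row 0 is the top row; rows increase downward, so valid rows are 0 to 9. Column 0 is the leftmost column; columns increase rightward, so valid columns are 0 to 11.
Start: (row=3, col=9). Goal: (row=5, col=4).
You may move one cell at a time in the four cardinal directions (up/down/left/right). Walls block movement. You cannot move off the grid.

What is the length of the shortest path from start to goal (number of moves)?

BFS from (row=3, col=9) until reaching (row=5, col=4):
  Distance 0: (row=3, col=9)
  Distance 1: (row=2, col=9), (row=3, col=8), (row=3, col=10), (row=4, col=9)
  Distance 2: (row=1, col=9), (row=2, col=10), (row=3, col=7), (row=3, col=11), (row=4, col=8), (row=4, col=10), (row=5, col=9)
  Distance 3: (row=0, col=9), (row=1, col=8), (row=1, col=10), (row=2, col=7), (row=2, col=11), (row=3, col=6), (row=4, col=7), (row=4, col=11), (row=5, col=8), (row=5, col=10)
  Distance 4: (row=0, col=8), (row=0, col=10), (row=1, col=7), (row=1, col=11), (row=2, col=6), (row=3, col=5), (row=4, col=6), (row=5, col=7), (row=5, col=11), (row=6, col=8), (row=6, col=10)
  Distance 5: (row=0, col=7), (row=0, col=11), (row=1, col=6), (row=3, col=4), (row=4, col=5), (row=6, col=7), (row=6, col=11), (row=7, col=8)
  Distance 6: (row=0, col=6), (row=1, col=5), (row=2, col=4), (row=3, col=3), (row=4, col=4), (row=5, col=5), (row=6, col=6), (row=7, col=7), (row=7, col=9), (row=7, col=11), (row=8, col=8)
  Distance 7: (row=0, col=5), (row=1, col=4), (row=3, col=2), (row=4, col=3), (row=5, col=4), (row=6, col=5), (row=7, col=6), (row=8, col=7), (row=8, col=9), (row=9, col=8)  <- goal reached here
One shortest path (7 moves): (row=3, col=9) -> (row=3, col=8) -> (row=3, col=7) -> (row=3, col=6) -> (row=3, col=5) -> (row=3, col=4) -> (row=4, col=4) -> (row=5, col=4)

Answer: Shortest path length: 7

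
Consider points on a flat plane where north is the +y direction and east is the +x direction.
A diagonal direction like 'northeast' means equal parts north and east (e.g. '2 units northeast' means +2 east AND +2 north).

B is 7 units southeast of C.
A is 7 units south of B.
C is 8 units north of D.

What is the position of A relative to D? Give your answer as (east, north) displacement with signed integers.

Place D at the origin (east=0, north=0).
  C is 8 units north of D: delta (east=+0, north=+8); C at (east=0, north=8).
  B is 7 units southeast of C: delta (east=+7, north=-7); B at (east=7, north=1).
  A is 7 units south of B: delta (east=+0, north=-7); A at (east=7, north=-6).
Therefore A relative to D: (east=7, north=-6).

Answer: A is at (east=7, north=-6) relative to D.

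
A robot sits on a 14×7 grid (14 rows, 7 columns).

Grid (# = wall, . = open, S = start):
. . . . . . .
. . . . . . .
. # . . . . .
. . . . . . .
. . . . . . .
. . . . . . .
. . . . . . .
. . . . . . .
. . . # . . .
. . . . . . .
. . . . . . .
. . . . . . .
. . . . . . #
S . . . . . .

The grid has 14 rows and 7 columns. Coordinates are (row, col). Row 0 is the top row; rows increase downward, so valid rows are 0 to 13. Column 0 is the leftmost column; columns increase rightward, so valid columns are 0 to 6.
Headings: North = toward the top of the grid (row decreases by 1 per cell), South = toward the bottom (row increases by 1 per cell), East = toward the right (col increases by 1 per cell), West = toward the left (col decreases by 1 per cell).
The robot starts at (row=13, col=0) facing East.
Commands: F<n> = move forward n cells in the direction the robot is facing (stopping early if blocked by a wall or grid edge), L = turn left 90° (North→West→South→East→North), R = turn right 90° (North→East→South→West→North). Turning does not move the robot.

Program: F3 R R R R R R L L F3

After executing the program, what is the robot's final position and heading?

Start: (row=13, col=0), facing East
  F3: move forward 3, now at (row=13, col=3)
  R: turn right, now facing South
  R: turn right, now facing West
  R: turn right, now facing North
  R: turn right, now facing East
  R: turn right, now facing South
  R: turn right, now facing West
  L: turn left, now facing South
  L: turn left, now facing East
  F3: move forward 3, now at (row=13, col=6)
Final: (row=13, col=6), facing East

Answer: Final position: (row=13, col=6), facing East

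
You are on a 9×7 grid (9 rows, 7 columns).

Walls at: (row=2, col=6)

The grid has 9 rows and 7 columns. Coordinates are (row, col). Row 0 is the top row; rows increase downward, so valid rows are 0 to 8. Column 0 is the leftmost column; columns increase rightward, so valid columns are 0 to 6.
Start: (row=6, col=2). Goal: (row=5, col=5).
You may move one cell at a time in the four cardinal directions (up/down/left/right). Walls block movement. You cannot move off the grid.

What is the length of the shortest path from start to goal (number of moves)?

BFS from (row=6, col=2) until reaching (row=5, col=5):
  Distance 0: (row=6, col=2)
  Distance 1: (row=5, col=2), (row=6, col=1), (row=6, col=3), (row=7, col=2)
  Distance 2: (row=4, col=2), (row=5, col=1), (row=5, col=3), (row=6, col=0), (row=6, col=4), (row=7, col=1), (row=7, col=3), (row=8, col=2)
  Distance 3: (row=3, col=2), (row=4, col=1), (row=4, col=3), (row=5, col=0), (row=5, col=4), (row=6, col=5), (row=7, col=0), (row=7, col=4), (row=8, col=1), (row=8, col=3)
  Distance 4: (row=2, col=2), (row=3, col=1), (row=3, col=3), (row=4, col=0), (row=4, col=4), (row=5, col=5), (row=6, col=6), (row=7, col=5), (row=8, col=0), (row=8, col=4)  <- goal reached here
One shortest path (4 moves): (row=6, col=2) -> (row=6, col=3) -> (row=6, col=4) -> (row=6, col=5) -> (row=5, col=5)

Answer: Shortest path length: 4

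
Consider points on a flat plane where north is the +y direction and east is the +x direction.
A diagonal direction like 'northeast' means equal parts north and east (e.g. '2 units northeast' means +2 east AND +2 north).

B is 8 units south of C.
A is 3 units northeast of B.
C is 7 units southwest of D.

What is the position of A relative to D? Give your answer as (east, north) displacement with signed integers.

Place D at the origin (east=0, north=0).
  C is 7 units southwest of D: delta (east=-7, north=-7); C at (east=-7, north=-7).
  B is 8 units south of C: delta (east=+0, north=-8); B at (east=-7, north=-15).
  A is 3 units northeast of B: delta (east=+3, north=+3); A at (east=-4, north=-12).
Therefore A relative to D: (east=-4, north=-12).

Answer: A is at (east=-4, north=-12) relative to D.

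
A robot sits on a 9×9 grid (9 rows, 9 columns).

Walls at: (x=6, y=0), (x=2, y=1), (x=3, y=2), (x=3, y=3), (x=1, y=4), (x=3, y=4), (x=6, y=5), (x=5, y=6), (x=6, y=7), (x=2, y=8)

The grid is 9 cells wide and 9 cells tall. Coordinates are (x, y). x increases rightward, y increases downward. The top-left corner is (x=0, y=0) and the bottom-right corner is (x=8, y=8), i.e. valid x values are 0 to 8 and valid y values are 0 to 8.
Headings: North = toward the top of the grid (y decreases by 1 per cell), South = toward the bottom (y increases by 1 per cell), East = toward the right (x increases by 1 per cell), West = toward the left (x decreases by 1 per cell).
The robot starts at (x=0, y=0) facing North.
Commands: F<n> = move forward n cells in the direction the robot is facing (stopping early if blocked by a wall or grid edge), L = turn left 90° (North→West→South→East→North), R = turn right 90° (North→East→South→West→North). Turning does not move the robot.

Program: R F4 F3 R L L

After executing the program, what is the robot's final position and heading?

Start: (x=0, y=0), facing North
  R: turn right, now facing East
  F4: move forward 4, now at (x=4, y=0)
  F3: move forward 1/3 (blocked), now at (x=5, y=0)
  R: turn right, now facing South
  L: turn left, now facing East
  L: turn left, now facing North
Final: (x=5, y=0), facing North

Answer: Final position: (x=5, y=0), facing North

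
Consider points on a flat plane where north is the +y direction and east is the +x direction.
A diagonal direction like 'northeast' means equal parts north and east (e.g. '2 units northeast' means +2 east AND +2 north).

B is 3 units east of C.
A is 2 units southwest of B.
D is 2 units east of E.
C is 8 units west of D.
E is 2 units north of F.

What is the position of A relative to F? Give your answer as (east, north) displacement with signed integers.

Place F at the origin (east=0, north=0).
  E is 2 units north of F: delta (east=+0, north=+2); E at (east=0, north=2).
  D is 2 units east of E: delta (east=+2, north=+0); D at (east=2, north=2).
  C is 8 units west of D: delta (east=-8, north=+0); C at (east=-6, north=2).
  B is 3 units east of C: delta (east=+3, north=+0); B at (east=-3, north=2).
  A is 2 units southwest of B: delta (east=-2, north=-2); A at (east=-5, north=0).
Therefore A relative to F: (east=-5, north=0).

Answer: A is at (east=-5, north=0) relative to F.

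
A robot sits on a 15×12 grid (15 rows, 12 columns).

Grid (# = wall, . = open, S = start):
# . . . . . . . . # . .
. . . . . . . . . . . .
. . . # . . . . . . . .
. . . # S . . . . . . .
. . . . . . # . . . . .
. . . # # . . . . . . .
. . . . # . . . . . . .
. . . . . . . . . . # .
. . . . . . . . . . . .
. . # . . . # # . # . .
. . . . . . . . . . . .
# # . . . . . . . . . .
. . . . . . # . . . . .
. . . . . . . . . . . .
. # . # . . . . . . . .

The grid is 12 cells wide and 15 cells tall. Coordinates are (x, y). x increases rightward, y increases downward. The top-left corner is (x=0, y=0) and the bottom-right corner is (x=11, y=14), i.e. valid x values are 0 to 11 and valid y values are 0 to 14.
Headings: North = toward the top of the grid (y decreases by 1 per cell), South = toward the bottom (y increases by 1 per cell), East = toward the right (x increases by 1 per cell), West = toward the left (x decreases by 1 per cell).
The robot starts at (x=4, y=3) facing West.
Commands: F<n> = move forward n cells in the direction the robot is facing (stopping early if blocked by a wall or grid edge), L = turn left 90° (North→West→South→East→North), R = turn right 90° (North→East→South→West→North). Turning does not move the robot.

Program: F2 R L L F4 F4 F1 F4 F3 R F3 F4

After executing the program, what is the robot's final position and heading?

Answer: Final position: (x=0, y=4), facing West

Derivation:
Start: (x=4, y=3), facing West
  F2: move forward 0/2 (blocked), now at (x=4, y=3)
  R: turn right, now facing North
  L: turn left, now facing West
  L: turn left, now facing South
  F4: move forward 1/4 (blocked), now at (x=4, y=4)
  F4: move forward 0/4 (blocked), now at (x=4, y=4)
  F1: move forward 0/1 (blocked), now at (x=4, y=4)
  F4: move forward 0/4 (blocked), now at (x=4, y=4)
  F3: move forward 0/3 (blocked), now at (x=4, y=4)
  R: turn right, now facing West
  F3: move forward 3, now at (x=1, y=4)
  F4: move forward 1/4 (blocked), now at (x=0, y=4)
Final: (x=0, y=4), facing West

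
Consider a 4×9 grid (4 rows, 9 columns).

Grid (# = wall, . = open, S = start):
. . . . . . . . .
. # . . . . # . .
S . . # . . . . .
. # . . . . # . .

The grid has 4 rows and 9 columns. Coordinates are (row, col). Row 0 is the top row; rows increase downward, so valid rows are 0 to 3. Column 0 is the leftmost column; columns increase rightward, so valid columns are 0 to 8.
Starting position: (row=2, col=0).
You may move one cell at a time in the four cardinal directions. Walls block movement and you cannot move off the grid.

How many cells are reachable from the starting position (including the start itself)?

BFS flood-fill from (row=2, col=0):
  Distance 0: (row=2, col=0)
  Distance 1: (row=1, col=0), (row=2, col=1), (row=3, col=0)
  Distance 2: (row=0, col=0), (row=2, col=2)
  Distance 3: (row=0, col=1), (row=1, col=2), (row=3, col=2)
  Distance 4: (row=0, col=2), (row=1, col=3), (row=3, col=3)
  Distance 5: (row=0, col=3), (row=1, col=4), (row=3, col=4)
  Distance 6: (row=0, col=4), (row=1, col=5), (row=2, col=4), (row=3, col=5)
  Distance 7: (row=0, col=5), (row=2, col=5)
  Distance 8: (row=0, col=6), (row=2, col=6)
  Distance 9: (row=0, col=7), (row=2, col=7)
  Distance 10: (row=0, col=8), (row=1, col=7), (row=2, col=8), (row=3, col=7)
  Distance 11: (row=1, col=8), (row=3, col=8)
Total reachable: 31 (grid has 31 open cells total)

Answer: Reachable cells: 31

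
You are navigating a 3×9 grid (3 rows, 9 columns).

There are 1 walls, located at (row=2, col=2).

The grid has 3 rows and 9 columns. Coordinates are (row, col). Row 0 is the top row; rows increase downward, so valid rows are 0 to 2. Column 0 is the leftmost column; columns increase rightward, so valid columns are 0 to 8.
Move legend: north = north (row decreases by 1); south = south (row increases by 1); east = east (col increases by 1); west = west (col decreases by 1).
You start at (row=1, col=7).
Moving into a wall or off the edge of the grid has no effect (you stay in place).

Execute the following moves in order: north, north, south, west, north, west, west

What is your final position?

Answer: Final position: (row=0, col=4)

Derivation:
Start: (row=1, col=7)
  north (north): (row=1, col=7) -> (row=0, col=7)
  north (north): blocked, stay at (row=0, col=7)
  south (south): (row=0, col=7) -> (row=1, col=7)
  west (west): (row=1, col=7) -> (row=1, col=6)
  north (north): (row=1, col=6) -> (row=0, col=6)
  west (west): (row=0, col=6) -> (row=0, col=5)
  west (west): (row=0, col=5) -> (row=0, col=4)
Final: (row=0, col=4)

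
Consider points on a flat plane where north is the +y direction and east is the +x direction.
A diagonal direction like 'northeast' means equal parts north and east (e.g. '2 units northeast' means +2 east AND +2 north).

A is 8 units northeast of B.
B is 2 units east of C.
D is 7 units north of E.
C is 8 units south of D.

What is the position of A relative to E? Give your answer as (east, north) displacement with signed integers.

Answer: A is at (east=10, north=7) relative to E.

Derivation:
Place E at the origin (east=0, north=0).
  D is 7 units north of E: delta (east=+0, north=+7); D at (east=0, north=7).
  C is 8 units south of D: delta (east=+0, north=-8); C at (east=0, north=-1).
  B is 2 units east of C: delta (east=+2, north=+0); B at (east=2, north=-1).
  A is 8 units northeast of B: delta (east=+8, north=+8); A at (east=10, north=7).
Therefore A relative to E: (east=10, north=7).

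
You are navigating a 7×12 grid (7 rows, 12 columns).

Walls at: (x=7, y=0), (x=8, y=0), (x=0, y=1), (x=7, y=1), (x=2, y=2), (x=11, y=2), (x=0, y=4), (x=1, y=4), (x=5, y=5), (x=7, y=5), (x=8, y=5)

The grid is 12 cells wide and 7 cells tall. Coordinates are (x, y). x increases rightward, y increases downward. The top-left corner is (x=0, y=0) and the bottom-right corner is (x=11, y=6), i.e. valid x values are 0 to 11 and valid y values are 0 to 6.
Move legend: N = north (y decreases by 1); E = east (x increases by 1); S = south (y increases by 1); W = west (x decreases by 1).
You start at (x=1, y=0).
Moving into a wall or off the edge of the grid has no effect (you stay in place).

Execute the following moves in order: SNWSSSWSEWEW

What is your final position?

Answer: Final position: (x=0, y=0)

Derivation:
Start: (x=1, y=0)
  S (south): (x=1, y=0) -> (x=1, y=1)
  N (north): (x=1, y=1) -> (x=1, y=0)
  W (west): (x=1, y=0) -> (x=0, y=0)
  [×3]S (south): blocked, stay at (x=0, y=0)
  W (west): blocked, stay at (x=0, y=0)
  S (south): blocked, stay at (x=0, y=0)
  E (east): (x=0, y=0) -> (x=1, y=0)
  W (west): (x=1, y=0) -> (x=0, y=0)
  E (east): (x=0, y=0) -> (x=1, y=0)
  W (west): (x=1, y=0) -> (x=0, y=0)
Final: (x=0, y=0)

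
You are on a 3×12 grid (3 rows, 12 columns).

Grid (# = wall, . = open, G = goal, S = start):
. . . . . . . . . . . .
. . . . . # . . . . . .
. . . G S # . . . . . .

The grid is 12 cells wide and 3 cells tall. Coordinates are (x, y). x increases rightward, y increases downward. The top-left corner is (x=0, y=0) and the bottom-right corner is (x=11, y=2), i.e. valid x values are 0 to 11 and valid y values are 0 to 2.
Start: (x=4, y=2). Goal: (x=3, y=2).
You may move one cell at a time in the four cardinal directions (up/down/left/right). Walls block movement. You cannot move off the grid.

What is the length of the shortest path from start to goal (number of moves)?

BFS from (x=4, y=2) until reaching (x=3, y=2):
  Distance 0: (x=4, y=2)
  Distance 1: (x=4, y=1), (x=3, y=2)  <- goal reached here
One shortest path (1 moves): (x=4, y=2) -> (x=3, y=2)

Answer: Shortest path length: 1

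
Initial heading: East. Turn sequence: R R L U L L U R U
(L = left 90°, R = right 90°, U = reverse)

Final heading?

Answer: Final heading: West

Derivation:
Start: East
  R (right (90° clockwise)) -> South
  R (right (90° clockwise)) -> West
  L (left (90° counter-clockwise)) -> South
  U (U-turn (180°)) -> North
  L (left (90° counter-clockwise)) -> West
  L (left (90° counter-clockwise)) -> South
  U (U-turn (180°)) -> North
  R (right (90° clockwise)) -> East
  U (U-turn (180°)) -> West
Final: West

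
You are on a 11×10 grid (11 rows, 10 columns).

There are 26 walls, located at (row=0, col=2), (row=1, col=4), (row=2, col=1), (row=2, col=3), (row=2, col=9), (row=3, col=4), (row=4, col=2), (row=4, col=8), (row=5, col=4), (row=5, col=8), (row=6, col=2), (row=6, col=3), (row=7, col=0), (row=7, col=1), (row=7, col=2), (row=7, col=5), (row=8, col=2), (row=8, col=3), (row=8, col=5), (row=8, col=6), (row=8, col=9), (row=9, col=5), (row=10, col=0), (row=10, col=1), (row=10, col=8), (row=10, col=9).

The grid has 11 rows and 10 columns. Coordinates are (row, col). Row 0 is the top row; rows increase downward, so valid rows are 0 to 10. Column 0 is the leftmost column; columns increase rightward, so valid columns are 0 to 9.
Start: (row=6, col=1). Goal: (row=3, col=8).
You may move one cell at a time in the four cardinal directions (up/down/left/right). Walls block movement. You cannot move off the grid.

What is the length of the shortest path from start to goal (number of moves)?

BFS from (row=6, col=1) until reaching (row=3, col=8):
  Distance 0: (row=6, col=1)
  Distance 1: (row=5, col=1), (row=6, col=0)
  Distance 2: (row=4, col=1), (row=5, col=0), (row=5, col=2)
  Distance 3: (row=3, col=1), (row=4, col=0), (row=5, col=3)
  Distance 4: (row=3, col=0), (row=3, col=2), (row=4, col=3)
  Distance 5: (row=2, col=0), (row=2, col=2), (row=3, col=3), (row=4, col=4)
  Distance 6: (row=1, col=0), (row=1, col=2), (row=4, col=5)
  Distance 7: (row=0, col=0), (row=1, col=1), (row=1, col=3), (row=3, col=5), (row=4, col=6), (row=5, col=5)
  Distance 8: (row=0, col=1), (row=0, col=3), (row=2, col=5), (row=3, col=6), (row=4, col=7), (row=5, col=6), (row=6, col=5)
  Distance 9: (row=0, col=4), (row=1, col=5), (row=2, col=4), (row=2, col=6), (row=3, col=7), (row=5, col=7), (row=6, col=4), (row=6, col=6)
  Distance 10: (row=0, col=5), (row=1, col=6), (row=2, col=7), (row=3, col=8), (row=6, col=7), (row=7, col=4), (row=7, col=6)  <- goal reached here
One shortest path (10 moves): (row=6, col=1) -> (row=5, col=1) -> (row=5, col=2) -> (row=5, col=3) -> (row=4, col=3) -> (row=4, col=4) -> (row=4, col=5) -> (row=4, col=6) -> (row=4, col=7) -> (row=3, col=7) -> (row=3, col=8)

Answer: Shortest path length: 10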